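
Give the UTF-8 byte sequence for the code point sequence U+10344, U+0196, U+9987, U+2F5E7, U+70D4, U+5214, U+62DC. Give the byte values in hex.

F0 90 8D 84 C6 96 E9 A6 87 F0 AF 97 A7 E7 83 94 E5 88 94 E6 8B 9C

U+10344: 4-byte form → F0 90 8D 84.
U+0196: 2-byte form → C6 96.
U+9987: 3-byte form → E9 A6 87.
U+2F5E7: 4-byte form → F0 AF 97 A7.
U+70D4: 3-byte form → E7 83 94.
U+5214: 3-byte form → E5 88 94.
U+62DC: 3-byte form → E6 8B 9C.
Concatenated (22 bytes): F0 90 8D 84 C6 96 E9 A6 87 F0 AF 97 A7 E7 83 94 E5 88 94 E6 8B 9C.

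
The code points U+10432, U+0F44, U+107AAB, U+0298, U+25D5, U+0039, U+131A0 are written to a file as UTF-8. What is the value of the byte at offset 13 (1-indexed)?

0x98

1-indexed offset 13 is 0-indexed offset 12.
U+10432 → 4-byte form F0 90 90 B2 at offsets 0–3.
U+0F44 → 3-byte form E0 BD 84 at offsets 4–6.
U+107AAB → 4-byte form F4 87 AA AB at offsets 7–10.
U+0298 → 2-byte form CA 98 at offsets 11–12.
Offset 12 falls in char 4's range; it's byte 2 of CA 98 = 0x98.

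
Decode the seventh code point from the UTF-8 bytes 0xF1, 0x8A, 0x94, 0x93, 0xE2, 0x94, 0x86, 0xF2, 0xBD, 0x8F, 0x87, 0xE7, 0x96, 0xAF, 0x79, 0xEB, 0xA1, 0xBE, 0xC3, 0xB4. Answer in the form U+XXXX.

Offset 0: leading byte 0xF1 = 11110001 → 4-byte char #1 = F1 8A 94 93.
Offset 4: leading byte 0xE2 = 11100010 → 3-byte char #2 = E2 94 86.
Offset 7: leading byte 0xF2 = 11110010 → 4-byte char #3 = F2 BD 8F 87.
Offset 11: leading byte 0xE7 = 11100111 → 3-byte char #4 = E7 96 AF.
Offset 14: leading byte 0x79 = 01111001 → 1-byte char #5 = 79.
Offset 15: leading byte 0xEB = 11101011 → 3-byte char #6 = EB A1 BE.
Offset 18: leading byte 0xC3 = 11000011 → 2-byte char #7 = C3 B4.
Leading byte 0xC3 = 11000011 matches 110xxxxx → 2-byte sequence.
Byte 1: 0xC3 = 11000011, payload 00011 (5 bits).
Byte 2: 0xB4 = 10110100 (10xxxxxx ✓), payload 110100.
Concatenate: 00011110100 = 0xF4 (11 bits → U+00F4).

U+00F4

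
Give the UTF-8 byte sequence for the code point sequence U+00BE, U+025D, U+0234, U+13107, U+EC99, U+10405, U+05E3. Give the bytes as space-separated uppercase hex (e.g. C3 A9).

C2 BE C9 9D C8 B4 F0 93 84 87 EE B2 99 F0 90 90 85 D7 A3

U+00BE: 2-byte form → C2 BE.
U+025D: 2-byte form → C9 9D.
U+0234: 2-byte form → C8 B4.
U+13107: 4-byte form → F0 93 84 87.
U+EC99: 3-byte form → EE B2 99.
U+10405: 4-byte form → F0 90 90 85.
U+05E3: 2-byte form → D7 A3.
Concatenated (19 bytes): C2 BE C9 9D C8 B4 F0 93 84 87 EE B2 99 F0 90 90 85 D7 A3.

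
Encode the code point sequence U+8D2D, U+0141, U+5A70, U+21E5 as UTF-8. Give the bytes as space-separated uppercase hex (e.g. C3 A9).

U+8D2D: 3-byte form → E8 B4 AD.
U+0141: 2-byte form → C5 81.
U+5A70: 3-byte form → E5 A9 B0.
U+21E5: 3-byte form → E2 87 A5.
Concatenated (11 bytes): E8 B4 AD C5 81 E5 A9 B0 E2 87 A5.

E8 B4 AD C5 81 E5 A9 B0 E2 87 A5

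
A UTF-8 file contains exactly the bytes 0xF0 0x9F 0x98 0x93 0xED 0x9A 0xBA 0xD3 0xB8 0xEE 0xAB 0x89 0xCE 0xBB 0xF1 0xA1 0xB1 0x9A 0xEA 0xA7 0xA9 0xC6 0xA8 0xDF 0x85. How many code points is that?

9

Byte at offset 0: 0xF0 = 11110000 → 4-byte char (#1). Advance 4.
Byte at offset 4: 0xED = 11101101 → 3-byte char (#2). Advance 3.
Byte at offset 7: 0xD3 = 11010011 → 2-byte char (#3). Advance 2.
Byte at offset 9: 0xEE = 11101110 → 3-byte char (#4). Advance 3.
Byte at offset 12: 0xCE = 11001110 → 2-byte char (#5). Advance 2.
Byte at offset 14: 0xF1 = 11110001 → 4-byte char (#6). Advance 4.
Byte at offset 18: 0xEA = 11101010 → 3-byte char (#7). Advance 3.
Byte at offset 21: 0xC6 = 11000110 → 2-byte char (#8). Advance 2.
Byte at offset 23: 0xDF = 11011111 → 2-byte char (#9). Advance 2.
Reached end at offset 25 after 9 code points.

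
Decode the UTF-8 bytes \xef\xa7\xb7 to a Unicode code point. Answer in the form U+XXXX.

Leading byte 0xEF = 11101111 matches 1110xxxx → 3-byte sequence.
Byte 1: 0xEF = 11101111, payload 1111 (4 bits).
Byte 2: 0xA7 = 10100111 (10xxxxxx ✓), payload 100111.
Byte 3: 0xB7 = 10110111 (10xxxxxx ✓), payload 110111.
Concatenate: 1111100111110111 = 0xF9F7 (16 bits → U+F9F7).

U+F9F7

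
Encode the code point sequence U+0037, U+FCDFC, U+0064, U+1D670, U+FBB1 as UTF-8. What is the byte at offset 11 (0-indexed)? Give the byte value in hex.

U+0037 → 1-byte form 37 at offsets 0–0.
U+FCDFC → 4-byte form F3 BC B7 BC at offsets 1–4.
U+0064 → 1-byte form 64 at offsets 5–5.
U+1D670 → 4-byte form F0 9D 99 B0 at offsets 6–9.
U+FBB1 → 3-byte form EF AE B1 at offsets 10–12.
Offset 11 falls in char 5's range; it's byte 2 of EF AE B1 = 0xAE.

0xAE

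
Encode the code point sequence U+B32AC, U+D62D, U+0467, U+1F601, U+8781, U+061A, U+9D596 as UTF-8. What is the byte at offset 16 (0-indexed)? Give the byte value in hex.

U+B32AC → 4-byte form F2 B3 8A AC at offsets 0–3.
U+D62D → 3-byte form ED 98 AD at offsets 4–6.
U+0467 → 2-byte form D1 A7 at offsets 7–8.
U+1F601 → 4-byte form F0 9F 98 81 at offsets 9–12.
U+8781 → 3-byte form E8 9E 81 at offsets 13–15.
U+061A → 2-byte form D8 9A at offsets 16–17.
Offset 16 falls in char 6's range; it's byte 1 of D8 9A = 0xD8.

0xD8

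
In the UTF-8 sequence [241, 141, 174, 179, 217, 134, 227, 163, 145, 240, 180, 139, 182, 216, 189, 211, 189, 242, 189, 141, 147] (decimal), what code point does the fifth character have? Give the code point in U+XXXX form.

Offset 0: leading byte 0xF1 = 11110001 → 4-byte char #1 = F1 8D AE B3.
Offset 4: leading byte 0xD9 = 11011001 → 2-byte char #2 = D9 86.
Offset 6: leading byte 0xE3 = 11100011 → 3-byte char #3 = E3 A3 91.
Offset 9: leading byte 0xF0 = 11110000 → 4-byte char #4 = F0 B4 8B B6.
Offset 13: leading byte 0xD8 = 11011000 → 2-byte char #5 = D8 BD.
Leading byte 0xD8 = 11011000 matches 110xxxxx → 2-byte sequence.
Byte 1: 0xD8 = 11011000, payload 11000 (5 bits).
Byte 2: 0xBD = 10111101 (10xxxxxx ✓), payload 111101.
Concatenate: 11000111101 = 0x63D (11 bits → U+063D).

U+063D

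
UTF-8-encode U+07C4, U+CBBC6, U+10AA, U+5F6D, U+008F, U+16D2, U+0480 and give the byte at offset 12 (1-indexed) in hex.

1-indexed offset 12 is 0-indexed offset 11.
U+07C4 → 2-byte form DF 84 at offsets 0–1.
U+CBBC6 → 4-byte form F3 8B AF 86 at offsets 2–5.
U+10AA → 3-byte form E1 82 AA at offsets 6–8.
U+5F6D → 3-byte form E5 BD AD at offsets 9–11.
Offset 11 falls in char 4's range; it's byte 3 of E5 BD AD = 0xAD.

0xAD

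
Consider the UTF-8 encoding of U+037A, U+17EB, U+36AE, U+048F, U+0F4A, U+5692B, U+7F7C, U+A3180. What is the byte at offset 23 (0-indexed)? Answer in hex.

U+037A → 2-byte form CD BA at offsets 0–1.
U+17EB → 3-byte form E1 9F AB at offsets 2–4.
U+36AE → 3-byte form E3 9A AE at offsets 5–7.
U+048F → 2-byte form D2 8F at offsets 8–9.
U+0F4A → 3-byte form E0 BD 8A at offsets 10–12.
U+5692B → 4-byte form F1 96 A4 AB at offsets 13–16.
U+7F7C → 3-byte form E7 BD BC at offsets 17–19.
U+A3180 → 4-byte form F2 A3 86 80 at offsets 20–23.
Offset 23 falls in char 8's range; it's byte 4 of F2 A3 86 80 = 0x80.

0x80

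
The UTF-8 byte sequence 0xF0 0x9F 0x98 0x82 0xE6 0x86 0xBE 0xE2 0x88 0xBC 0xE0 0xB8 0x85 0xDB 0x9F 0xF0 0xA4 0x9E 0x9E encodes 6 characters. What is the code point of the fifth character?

U+06DF

Offset 0: leading byte 0xF0 = 11110000 → 4-byte char #1 = F0 9F 98 82.
Offset 4: leading byte 0xE6 = 11100110 → 3-byte char #2 = E6 86 BE.
Offset 7: leading byte 0xE2 = 11100010 → 3-byte char #3 = E2 88 BC.
Offset 10: leading byte 0xE0 = 11100000 → 3-byte char #4 = E0 B8 85.
Offset 13: leading byte 0xDB = 11011011 → 2-byte char #5 = DB 9F.
Leading byte 0xDB = 11011011 matches 110xxxxx → 2-byte sequence.
Byte 1: 0xDB = 11011011, payload 11011 (5 bits).
Byte 2: 0x9F = 10011111 (10xxxxxx ✓), payload 011111.
Concatenate: 11011011111 = 0x6DF (11 bits → U+06DF).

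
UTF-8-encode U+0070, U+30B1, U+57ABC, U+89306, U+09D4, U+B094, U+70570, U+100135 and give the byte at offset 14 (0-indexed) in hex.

0x94

U+0070 → 1-byte form 70 at offsets 0–0.
U+30B1 → 3-byte form E3 82 B1 at offsets 1–3.
U+57ABC → 4-byte form F1 97 AA BC at offsets 4–7.
U+89306 → 4-byte form F2 89 8C 86 at offsets 8–11.
U+09D4 → 3-byte form E0 A7 94 at offsets 12–14.
Offset 14 falls in char 5's range; it's byte 3 of E0 A7 94 = 0x94.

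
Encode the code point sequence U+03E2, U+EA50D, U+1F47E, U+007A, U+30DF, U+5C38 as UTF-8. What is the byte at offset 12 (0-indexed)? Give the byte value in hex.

U+03E2 → 2-byte form CF A2 at offsets 0–1.
U+EA50D → 4-byte form F3 AA 94 8D at offsets 2–5.
U+1F47E → 4-byte form F0 9F 91 BE at offsets 6–9.
U+007A → 1-byte form 7A at offsets 10–10.
U+30DF → 3-byte form E3 83 9F at offsets 11–13.
Offset 12 falls in char 5's range; it's byte 2 of E3 83 9F = 0x83.

0x83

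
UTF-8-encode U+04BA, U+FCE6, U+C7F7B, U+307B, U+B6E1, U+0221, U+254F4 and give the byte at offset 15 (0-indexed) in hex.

0xC8

U+04BA → 2-byte form D2 BA at offsets 0–1.
U+FCE6 → 3-byte form EF B3 A6 at offsets 2–4.
U+C7F7B → 4-byte form F3 87 BD BB at offsets 5–8.
U+307B → 3-byte form E3 81 BB at offsets 9–11.
U+B6E1 → 3-byte form EB 9B A1 at offsets 12–14.
U+0221 → 2-byte form C8 A1 at offsets 15–16.
Offset 15 falls in char 6's range; it's byte 1 of C8 A1 = 0xC8.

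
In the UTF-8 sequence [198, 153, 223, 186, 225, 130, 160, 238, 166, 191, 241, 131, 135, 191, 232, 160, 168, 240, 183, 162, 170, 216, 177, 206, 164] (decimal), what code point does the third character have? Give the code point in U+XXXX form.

Offset 0: leading byte 0xC6 = 11000110 → 2-byte char #1 = C6 99.
Offset 2: leading byte 0xDF = 11011111 → 2-byte char #2 = DF BA.
Offset 4: leading byte 0xE1 = 11100001 → 3-byte char #3 = E1 82 A0.
Leading byte 0xE1 = 11100001 matches 1110xxxx → 3-byte sequence.
Byte 1: 0xE1 = 11100001, payload 0001 (4 bits).
Byte 2: 0x82 = 10000010 (10xxxxxx ✓), payload 000010.
Byte 3: 0xA0 = 10100000 (10xxxxxx ✓), payload 100000.
Concatenate: 0001000010100000 = 0x10A0 (16 bits → U+10A0).

U+10A0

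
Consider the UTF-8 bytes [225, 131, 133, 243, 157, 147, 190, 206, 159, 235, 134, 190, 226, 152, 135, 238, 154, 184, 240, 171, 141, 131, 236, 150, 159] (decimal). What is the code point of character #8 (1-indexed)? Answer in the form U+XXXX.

U+C59F

Offset 0: leading byte 0xE1 = 11100001 → 3-byte char #1 = E1 83 85.
Offset 3: leading byte 0xF3 = 11110011 → 4-byte char #2 = F3 9D 93 BE.
Offset 7: leading byte 0xCE = 11001110 → 2-byte char #3 = CE 9F.
Offset 9: leading byte 0xEB = 11101011 → 3-byte char #4 = EB 86 BE.
Offset 12: leading byte 0xE2 = 11100010 → 3-byte char #5 = E2 98 87.
Offset 15: leading byte 0xEE = 11101110 → 3-byte char #6 = EE 9A B8.
Offset 18: leading byte 0xF0 = 11110000 → 4-byte char #7 = F0 AB 8D 83.
Offset 22: leading byte 0xEC = 11101100 → 3-byte char #8 = EC 96 9F.
Leading byte 0xEC = 11101100 matches 1110xxxx → 3-byte sequence.
Byte 1: 0xEC = 11101100, payload 1100 (4 bits).
Byte 2: 0x96 = 10010110 (10xxxxxx ✓), payload 010110.
Byte 3: 0x9F = 10011111 (10xxxxxx ✓), payload 011111.
Concatenate: 1100010110011111 = 0xC59F (16 bits → U+C59F).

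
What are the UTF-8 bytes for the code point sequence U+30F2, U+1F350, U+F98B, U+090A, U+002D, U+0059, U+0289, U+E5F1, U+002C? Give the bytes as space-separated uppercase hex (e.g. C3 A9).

E3 83 B2 F0 9F 8D 90 EF A6 8B E0 A4 8A 2D 59 CA 89 EE 97 B1 2C

U+30F2: 3-byte form → E3 83 B2.
U+1F350: 4-byte form → F0 9F 8D 90.
U+F98B: 3-byte form → EF A6 8B.
U+090A: 3-byte form → E0 A4 8A.
U+002D: 1-byte form → 2D.
U+0059: 1-byte form → 59.
U+0289: 2-byte form → CA 89.
U+E5F1: 3-byte form → EE 97 B1.
U+002C: 1-byte form → 2C.
Concatenated (21 bytes): E3 83 B2 F0 9F 8D 90 EF A6 8B E0 A4 8A 2D 59 CA 89 EE 97 B1 2C.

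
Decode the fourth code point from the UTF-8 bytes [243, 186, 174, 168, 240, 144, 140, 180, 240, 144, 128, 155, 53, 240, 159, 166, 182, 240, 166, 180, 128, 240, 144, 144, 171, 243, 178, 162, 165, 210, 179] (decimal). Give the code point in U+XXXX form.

Offset 0: leading byte 0xF3 = 11110011 → 4-byte char #1 = F3 BA AE A8.
Offset 4: leading byte 0xF0 = 11110000 → 4-byte char #2 = F0 90 8C B4.
Offset 8: leading byte 0xF0 = 11110000 → 4-byte char #3 = F0 90 80 9B.
Offset 12: leading byte 0x35 = 00110101 → 1-byte char #4 = 35.
Leading byte 0x35 = 00110101 matches 0xxxxxxx → 1-byte sequence.
Byte 1: 0x35 = 00110101, payload 0110101 (7 bits).
Concatenate: 0110101 = 0x35 (7 bits → U+0035).

U+0035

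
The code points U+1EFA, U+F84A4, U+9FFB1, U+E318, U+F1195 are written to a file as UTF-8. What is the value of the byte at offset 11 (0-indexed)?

U+1EFA → 3-byte form E1 BB BA at offsets 0–2.
U+F84A4 → 4-byte form F3 B8 92 A4 at offsets 3–6.
U+9FFB1 → 4-byte form F2 9F BE B1 at offsets 7–10.
U+E318 → 3-byte form EE 8C 98 at offsets 11–13.
Offset 11 falls in char 4's range; it's byte 1 of EE 8C 98 = 0xEE.

0xEE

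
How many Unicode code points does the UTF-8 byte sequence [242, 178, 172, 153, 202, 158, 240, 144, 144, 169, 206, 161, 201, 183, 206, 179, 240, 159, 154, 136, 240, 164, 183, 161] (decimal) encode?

8

Byte at offset 0: 0xF2 = 11110010 → 4-byte char (#1). Advance 4.
Byte at offset 4: 0xCA = 11001010 → 2-byte char (#2). Advance 2.
Byte at offset 6: 0xF0 = 11110000 → 4-byte char (#3). Advance 4.
Byte at offset 10: 0xCE = 11001110 → 2-byte char (#4). Advance 2.
Byte at offset 12: 0xC9 = 11001001 → 2-byte char (#5). Advance 2.
Byte at offset 14: 0xCE = 11001110 → 2-byte char (#6). Advance 2.
Byte at offset 16: 0xF0 = 11110000 → 4-byte char (#7). Advance 4.
Byte at offset 20: 0xF0 = 11110000 → 4-byte char (#8). Advance 4.
Reached end at offset 24 after 8 code points.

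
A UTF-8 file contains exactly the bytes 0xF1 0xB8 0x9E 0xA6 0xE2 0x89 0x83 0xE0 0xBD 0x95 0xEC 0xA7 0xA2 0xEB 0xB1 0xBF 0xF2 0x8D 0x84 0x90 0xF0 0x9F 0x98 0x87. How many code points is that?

7

Byte at offset 0: 0xF1 = 11110001 → 4-byte char (#1). Advance 4.
Byte at offset 4: 0xE2 = 11100010 → 3-byte char (#2). Advance 3.
Byte at offset 7: 0xE0 = 11100000 → 3-byte char (#3). Advance 3.
Byte at offset 10: 0xEC = 11101100 → 3-byte char (#4). Advance 3.
Byte at offset 13: 0xEB = 11101011 → 3-byte char (#5). Advance 3.
Byte at offset 16: 0xF2 = 11110010 → 4-byte char (#6). Advance 4.
Byte at offset 20: 0xF0 = 11110000 → 4-byte char (#7). Advance 4.
Reached end at offset 24 after 7 code points.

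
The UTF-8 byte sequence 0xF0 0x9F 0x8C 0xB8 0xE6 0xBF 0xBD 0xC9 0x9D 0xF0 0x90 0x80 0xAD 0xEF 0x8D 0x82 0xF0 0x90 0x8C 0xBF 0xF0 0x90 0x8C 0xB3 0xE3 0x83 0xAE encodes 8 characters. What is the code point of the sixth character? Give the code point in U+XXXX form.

U+1033F

Offset 0: leading byte 0xF0 = 11110000 → 4-byte char #1 = F0 9F 8C B8.
Offset 4: leading byte 0xE6 = 11100110 → 3-byte char #2 = E6 BF BD.
Offset 7: leading byte 0xC9 = 11001001 → 2-byte char #3 = C9 9D.
Offset 9: leading byte 0xF0 = 11110000 → 4-byte char #4 = F0 90 80 AD.
Offset 13: leading byte 0xEF = 11101111 → 3-byte char #5 = EF 8D 82.
Offset 16: leading byte 0xF0 = 11110000 → 4-byte char #6 = F0 90 8C BF.
Leading byte 0xF0 = 11110000 matches 11110xxx → 4-byte sequence.
Byte 1: 0xF0 = 11110000, payload 000 (3 bits).
Byte 2: 0x90 = 10010000 (10xxxxxx ✓), payload 010000.
Byte 3: 0x8C = 10001100 (10xxxxxx ✓), payload 001100.
Byte 4: 0xBF = 10111111 (10xxxxxx ✓), payload 111111.
Concatenate: 000010000001100111111 = 0x1033F (21 bits → U+1033F).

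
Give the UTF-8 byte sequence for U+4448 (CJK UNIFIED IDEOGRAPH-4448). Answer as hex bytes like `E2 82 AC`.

E4 91 88

U+4448 = 0x4448 = 17480 decimal. In range U+0800–U+FFFF → 3-byte form: 1110xxxx 10xxxxxx 10xxxxxx.
Binary (16 bits): 0100010001001000.
Split 4+6+6: 0100 | 010001 | 001000.
Byte 1: 11100100 = 0xE4.
Byte 2: 10010001 = 0x91.
Byte 3: 10001000 = 0x88.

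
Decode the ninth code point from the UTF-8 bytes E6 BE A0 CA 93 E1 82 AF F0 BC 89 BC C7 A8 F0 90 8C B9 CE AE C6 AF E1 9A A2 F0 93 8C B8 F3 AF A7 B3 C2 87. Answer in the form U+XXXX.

Offset 0: leading byte 0xE6 = 11100110 → 3-byte char #1 = E6 BE A0.
Offset 3: leading byte 0xCA = 11001010 → 2-byte char #2 = CA 93.
Offset 5: leading byte 0xE1 = 11100001 → 3-byte char #3 = E1 82 AF.
Offset 8: leading byte 0xF0 = 11110000 → 4-byte char #4 = F0 BC 89 BC.
Offset 12: leading byte 0xC7 = 11000111 → 2-byte char #5 = C7 A8.
Offset 14: leading byte 0xF0 = 11110000 → 4-byte char #6 = F0 90 8C B9.
Offset 18: leading byte 0xCE = 11001110 → 2-byte char #7 = CE AE.
Offset 20: leading byte 0xC6 = 11000110 → 2-byte char #8 = C6 AF.
Offset 22: leading byte 0xE1 = 11100001 → 3-byte char #9 = E1 9A A2.
Leading byte 0xE1 = 11100001 matches 1110xxxx → 3-byte sequence.
Byte 1: 0xE1 = 11100001, payload 0001 (4 bits).
Byte 2: 0x9A = 10011010 (10xxxxxx ✓), payload 011010.
Byte 3: 0xA2 = 10100010 (10xxxxxx ✓), payload 100010.
Concatenate: 0001011010100010 = 0x16A2 (16 bits → U+16A2).

U+16A2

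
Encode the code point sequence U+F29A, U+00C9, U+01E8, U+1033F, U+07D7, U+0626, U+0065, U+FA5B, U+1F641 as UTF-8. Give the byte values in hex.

EF 8A 9A C3 89 C7 A8 F0 90 8C BF DF 97 D8 A6 65 EF A9 9B F0 9F 99 81

U+F29A: 3-byte form → EF 8A 9A.
U+00C9: 2-byte form → C3 89.
U+01E8: 2-byte form → C7 A8.
U+1033F: 4-byte form → F0 90 8C BF.
U+07D7: 2-byte form → DF 97.
U+0626: 2-byte form → D8 A6.
U+0065: 1-byte form → 65.
U+FA5B: 3-byte form → EF A9 9B.
U+1F641: 4-byte form → F0 9F 99 81.
Concatenated (23 bytes): EF 8A 9A C3 89 C7 A8 F0 90 8C BF DF 97 D8 A6 65 EF A9 9B F0 9F 99 81.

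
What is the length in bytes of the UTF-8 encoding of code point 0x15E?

U+015E = 0x15E. UTF-8 uses 1 byte below 0x80, 2 below 0x800, 3 below 0x10000, 4 up to 0x10FFFF. 0x15E is in U+0080–U+07FF → 2 bytes.

2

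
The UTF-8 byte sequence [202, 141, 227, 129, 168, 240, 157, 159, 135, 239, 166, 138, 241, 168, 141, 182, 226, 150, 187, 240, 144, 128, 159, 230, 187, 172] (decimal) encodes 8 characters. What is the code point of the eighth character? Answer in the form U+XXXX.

Offset 0: leading byte 0xCA = 11001010 → 2-byte char #1 = CA 8D.
Offset 2: leading byte 0xE3 = 11100011 → 3-byte char #2 = E3 81 A8.
Offset 5: leading byte 0xF0 = 11110000 → 4-byte char #3 = F0 9D 9F 87.
Offset 9: leading byte 0xEF = 11101111 → 3-byte char #4 = EF A6 8A.
Offset 12: leading byte 0xF1 = 11110001 → 4-byte char #5 = F1 A8 8D B6.
Offset 16: leading byte 0xE2 = 11100010 → 3-byte char #6 = E2 96 BB.
Offset 19: leading byte 0xF0 = 11110000 → 4-byte char #7 = F0 90 80 9F.
Offset 23: leading byte 0xE6 = 11100110 → 3-byte char #8 = E6 BB AC.
Leading byte 0xE6 = 11100110 matches 1110xxxx → 3-byte sequence.
Byte 1: 0xE6 = 11100110, payload 0110 (4 bits).
Byte 2: 0xBB = 10111011 (10xxxxxx ✓), payload 111011.
Byte 3: 0xAC = 10101100 (10xxxxxx ✓), payload 101100.
Concatenate: 0110111011101100 = 0x6EEC (16 bits → U+6EEC).

U+6EEC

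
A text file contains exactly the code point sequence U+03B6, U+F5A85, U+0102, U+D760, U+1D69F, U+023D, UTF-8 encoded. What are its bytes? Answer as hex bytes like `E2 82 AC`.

U+03B6: 2-byte form → CE B6.
U+F5A85: 4-byte form → F3 B5 AA 85.
U+0102: 2-byte form → C4 82.
U+D760: 3-byte form → ED 9D A0.
U+1D69F: 4-byte form → F0 9D 9A 9F.
U+023D: 2-byte form → C8 BD.
Concatenated (17 bytes): CE B6 F3 B5 AA 85 C4 82 ED 9D A0 F0 9D 9A 9F C8 BD.

CE B6 F3 B5 AA 85 C4 82 ED 9D A0 F0 9D 9A 9F C8 BD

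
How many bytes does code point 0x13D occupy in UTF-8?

U+013D = 0x13D. UTF-8 uses 1 byte below 0x80, 2 below 0x800, 3 below 0x10000, 4 up to 0x10FFFF. 0x13D is in U+0080–U+07FF → 2 bytes.

2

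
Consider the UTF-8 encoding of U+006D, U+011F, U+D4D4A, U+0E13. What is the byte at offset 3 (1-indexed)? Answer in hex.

1-indexed offset 3 is 0-indexed offset 2.
U+006D → 1-byte form 6D at offsets 0–0.
U+011F → 2-byte form C4 9F at offsets 1–2.
Offset 2 falls in char 2's range; it's byte 2 of C4 9F = 0x9F.

0x9F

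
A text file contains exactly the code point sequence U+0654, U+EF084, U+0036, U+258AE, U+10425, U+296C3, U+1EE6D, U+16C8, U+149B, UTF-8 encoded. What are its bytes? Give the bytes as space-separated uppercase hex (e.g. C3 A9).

U+0654: 2-byte form → D9 94.
U+EF084: 4-byte form → F3 AF 82 84.
U+0036: 1-byte form → 36.
U+258AE: 4-byte form → F0 A5 A2 AE.
U+10425: 4-byte form → F0 90 90 A5.
U+296C3: 4-byte form → F0 A9 9B 83.
U+1EE6D: 4-byte form → F0 9E B9 AD.
U+16C8: 3-byte form → E1 9B 88.
U+149B: 3-byte form → E1 92 9B.
Concatenated (29 bytes): D9 94 F3 AF 82 84 36 F0 A5 A2 AE F0 90 90 A5 F0 A9 9B 83 F0 9E B9 AD E1 9B 88 E1 92 9B.

D9 94 F3 AF 82 84 36 F0 A5 A2 AE F0 90 90 A5 F0 A9 9B 83 F0 9E B9 AD E1 9B 88 E1 92 9B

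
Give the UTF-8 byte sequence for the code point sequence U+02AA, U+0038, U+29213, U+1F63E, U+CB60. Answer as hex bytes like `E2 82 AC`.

CA AA 38 F0 A9 88 93 F0 9F 98 BE EC AD A0

U+02AA: 2-byte form → CA AA.
U+0038: 1-byte form → 38.
U+29213: 4-byte form → F0 A9 88 93.
U+1F63E: 4-byte form → F0 9F 98 BE.
U+CB60: 3-byte form → EC AD A0.
Concatenated (14 bytes): CA AA 38 F0 A9 88 93 F0 9F 98 BE EC AD A0.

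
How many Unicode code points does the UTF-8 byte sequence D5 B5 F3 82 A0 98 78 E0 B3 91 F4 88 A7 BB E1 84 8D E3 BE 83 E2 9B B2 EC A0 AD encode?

Byte at offset 0: 0xD5 = 11010101 → 2-byte char (#1). Advance 2.
Byte at offset 2: 0xF3 = 11110011 → 4-byte char (#2). Advance 4.
Byte at offset 6: 0x78 = 01111000 → 1-byte char (#3). Advance 1.
Byte at offset 7: 0xE0 = 11100000 → 3-byte char (#4). Advance 3.
Byte at offset 10: 0xF4 = 11110100 → 4-byte char (#5). Advance 4.
Byte at offset 14: 0xE1 = 11100001 → 3-byte char (#6). Advance 3.
Byte at offset 17: 0xE3 = 11100011 → 3-byte char (#7). Advance 3.
Byte at offset 20: 0xE2 = 11100010 → 3-byte char (#8). Advance 3.
Byte at offset 23: 0xEC = 11101100 → 3-byte char (#9). Advance 3.
Reached end at offset 26 after 9 code points.

9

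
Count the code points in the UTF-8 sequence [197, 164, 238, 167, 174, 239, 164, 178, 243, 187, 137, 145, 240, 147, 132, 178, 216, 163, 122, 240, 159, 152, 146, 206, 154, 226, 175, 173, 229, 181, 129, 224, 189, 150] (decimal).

12

Byte at offset 0: 0xC5 = 11000101 → 2-byte char (#1). Advance 2.
Byte at offset 2: 0xEE = 11101110 → 3-byte char (#2). Advance 3.
Byte at offset 5: 0xEF = 11101111 → 3-byte char (#3). Advance 3.
Byte at offset 8: 0xF3 = 11110011 → 4-byte char (#4). Advance 4.
Byte at offset 12: 0xF0 = 11110000 → 4-byte char (#5). Advance 4.
Byte at offset 16: 0xD8 = 11011000 → 2-byte char (#6). Advance 2.
Byte at offset 18: 0x7A = 01111010 → 1-byte char (#7). Advance 1.
Byte at offset 19: 0xF0 = 11110000 → 4-byte char (#8). Advance 4.
Byte at offset 23: 0xCE = 11001110 → 2-byte char (#9). Advance 2.
Byte at offset 25: 0xE2 = 11100010 → 3-byte char (#10). Advance 3.
Byte at offset 28: 0xE5 = 11100101 → 3-byte char (#11). Advance 3.
Byte at offset 31: 0xE0 = 11100000 → 3-byte char (#12). Advance 3.
Reached end at offset 34 after 12 code points.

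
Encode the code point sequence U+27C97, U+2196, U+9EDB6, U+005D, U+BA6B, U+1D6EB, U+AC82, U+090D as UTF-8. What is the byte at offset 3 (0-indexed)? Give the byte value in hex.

0x97

U+27C97 → 4-byte form F0 A7 B2 97 at offsets 0–3.
Offset 3 falls in char 1's range; it's byte 4 of F0 A7 B2 97 = 0x97.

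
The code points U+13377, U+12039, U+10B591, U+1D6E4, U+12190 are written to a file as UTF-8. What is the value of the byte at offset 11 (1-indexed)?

0x96

1-indexed offset 11 is 0-indexed offset 10.
U+13377 → 4-byte form F0 93 8D B7 at offsets 0–3.
U+12039 → 4-byte form F0 92 80 B9 at offsets 4–7.
U+10B591 → 4-byte form F4 8B 96 91 at offsets 8–11.
Offset 10 falls in char 3's range; it's byte 3 of F4 8B 96 91 = 0x96.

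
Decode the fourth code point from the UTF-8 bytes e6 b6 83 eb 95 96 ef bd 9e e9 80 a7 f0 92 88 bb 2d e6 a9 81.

U+9027

Offset 0: leading byte 0xE6 = 11100110 → 3-byte char #1 = E6 B6 83.
Offset 3: leading byte 0xEB = 11101011 → 3-byte char #2 = EB 95 96.
Offset 6: leading byte 0xEF = 11101111 → 3-byte char #3 = EF BD 9E.
Offset 9: leading byte 0xE9 = 11101001 → 3-byte char #4 = E9 80 A7.
Leading byte 0xE9 = 11101001 matches 1110xxxx → 3-byte sequence.
Byte 1: 0xE9 = 11101001, payload 1001 (4 bits).
Byte 2: 0x80 = 10000000 (10xxxxxx ✓), payload 000000.
Byte 3: 0xA7 = 10100111 (10xxxxxx ✓), payload 100111.
Concatenate: 1001000000100111 = 0x9027 (16 bits → U+9027).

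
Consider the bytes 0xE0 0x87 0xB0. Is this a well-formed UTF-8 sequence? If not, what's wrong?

invalid (overlong encoding)

Leading byte 0xE0 = 11100000 → 3-byte form.
Continuation bytes all match 10xxxxxx. Payload decodes to 0x1F0.
But 0x1F0 < 0x800, the minimum for a 3-byte sequence — this is an overlong encoding.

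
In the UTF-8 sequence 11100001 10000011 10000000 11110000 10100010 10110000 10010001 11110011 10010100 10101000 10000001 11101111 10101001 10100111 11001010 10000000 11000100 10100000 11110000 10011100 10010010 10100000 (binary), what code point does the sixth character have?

U+0120

Offset 0: leading byte 0xE1 = 11100001 → 3-byte char #1 = E1 83 80.
Offset 3: leading byte 0xF0 = 11110000 → 4-byte char #2 = F0 A2 B0 91.
Offset 7: leading byte 0xF3 = 11110011 → 4-byte char #3 = F3 94 A8 81.
Offset 11: leading byte 0xEF = 11101111 → 3-byte char #4 = EF A9 A7.
Offset 14: leading byte 0xCA = 11001010 → 2-byte char #5 = CA 80.
Offset 16: leading byte 0xC4 = 11000100 → 2-byte char #6 = C4 A0.
Leading byte 0xC4 = 11000100 matches 110xxxxx → 2-byte sequence.
Byte 1: 0xC4 = 11000100, payload 00100 (5 bits).
Byte 2: 0xA0 = 10100000 (10xxxxxx ✓), payload 100000.
Concatenate: 00100100000 = 0x120 (11 bits → U+0120).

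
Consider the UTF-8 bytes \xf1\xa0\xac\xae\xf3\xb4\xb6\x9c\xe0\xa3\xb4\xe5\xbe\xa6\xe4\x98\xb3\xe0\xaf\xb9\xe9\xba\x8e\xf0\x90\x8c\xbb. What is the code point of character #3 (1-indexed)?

U+08F4

Offset 0: leading byte 0xF1 = 11110001 → 4-byte char #1 = F1 A0 AC AE.
Offset 4: leading byte 0xF3 = 11110011 → 4-byte char #2 = F3 B4 B6 9C.
Offset 8: leading byte 0xE0 = 11100000 → 3-byte char #3 = E0 A3 B4.
Leading byte 0xE0 = 11100000 matches 1110xxxx → 3-byte sequence.
Byte 1: 0xE0 = 11100000, payload 0000 (4 bits).
Byte 2: 0xA3 = 10100011 (10xxxxxx ✓), payload 100011.
Byte 3: 0xB4 = 10110100 (10xxxxxx ✓), payload 110100.
Concatenate: 0000100011110100 = 0x8F4 (16 bits → U+08F4).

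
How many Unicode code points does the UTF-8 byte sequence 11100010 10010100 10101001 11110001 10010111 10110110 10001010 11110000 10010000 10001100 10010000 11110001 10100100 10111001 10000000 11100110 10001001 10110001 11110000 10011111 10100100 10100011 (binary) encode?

6

Byte at offset 0: 0xE2 = 11100010 → 3-byte char (#1). Advance 3.
Byte at offset 3: 0xF1 = 11110001 → 4-byte char (#2). Advance 4.
Byte at offset 7: 0xF0 = 11110000 → 4-byte char (#3). Advance 4.
Byte at offset 11: 0xF1 = 11110001 → 4-byte char (#4). Advance 4.
Byte at offset 15: 0xE6 = 11100110 → 3-byte char (#5). Advance 3.
Byte at offset 18: 0xF0 = 11110000 → 4-byte char (#6). Advance 4.
Reached end at offset 22 after 6 code points.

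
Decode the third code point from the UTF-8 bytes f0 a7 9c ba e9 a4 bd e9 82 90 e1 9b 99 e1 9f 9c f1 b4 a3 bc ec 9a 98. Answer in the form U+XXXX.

U+9090

Offset 0: leading byte 0xF0 = 11110000 → 4-byte char #1 = F0 A7 9C BA.
Offset 4: leading byte 0xE9 = 11101001 → 3-byte char #2 = E9 A4 BD.
Offset 7: leading byte 0xE9 = 11101001 → 3-byte char #3 = E9 82 90.
Leading byte 0xE9 = 11101001 matches 1110xxxx → 3-byte sequence.
Byte 1: 0xE9 = 11101001, payload 1001 (4 bits).
Byte 2: 0x82 = 10000010 (10xxxxxx ✓), payload 000010.
Byte 3: 0x90 = 10010000 (10xxxxxx ✓), payload 010000.
Concatenate: 1001000010010000 = 0x9090 (16 bits → U+9090).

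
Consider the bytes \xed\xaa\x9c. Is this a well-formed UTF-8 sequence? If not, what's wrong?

invalid (encodes a surrogate (U+D800–U+DFFF))

Structurally a 3-byte sequence; payload = 0xDA9C.
But 0xDA9C is in U+D800–U+DFFF, the surrogate range. Surrogates are not Unicode scalar values and are forbidden in UTF-8.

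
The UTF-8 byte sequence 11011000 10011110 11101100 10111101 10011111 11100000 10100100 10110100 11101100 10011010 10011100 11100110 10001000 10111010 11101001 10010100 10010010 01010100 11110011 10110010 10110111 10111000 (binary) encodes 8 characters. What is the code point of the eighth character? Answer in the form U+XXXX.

Offset 0: leading byte 0xD8 = 11011000 → 2-byte char #1 = D8 9E.
Offset 2: leading byte 0xEC = 11101100 → 3-byte char #2 = EC BD 9F.
Offset 5: leading byte 0xE0 = 11100000 → 3-byte char #3 = E0 A4 B4.
Offset 8: leading byte 0xEC = 11101100 → 3-byte char #4 = EC 9A 9C.
Offset 11: leading byte 0xE6 = 11100110 → 3-byte char #5 = E6 88 BA.
Offset 14: leading byte 0xE9 = 11101001 → 3-byte char #6 = E9 94 92.
Offset 17: leading byte 0x54 = 01010100 → 1-byte char #7 = 54.
Offset 18: leading byte 0xF3 = 11110011 → 4-byte char #8 = F3 B2 B7 B8.
Leading byte 0xF3 = 11110011 matches 11110xxx → 4-byte sequence.
Byte 1: 0xF3 = 11110011, payload 011 (3 bits).
Byte 2: 0xB2 = 10110010 (10xxxxxx ✓), payload 110010.
Byte 3: 0xB7 = 10110111 (10xxxxxx ✓), payload 110111.
Byte 4: 0xB8 = 10111000 (10xxxxxx ✓), payload 111000.
Concatenate: 011110010110111111000 = 0xF2DF8 (21 bits → U+F2DF8).

U+F2DF8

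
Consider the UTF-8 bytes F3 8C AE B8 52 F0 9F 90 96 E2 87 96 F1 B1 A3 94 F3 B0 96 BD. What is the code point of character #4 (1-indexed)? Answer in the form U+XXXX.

Offset 0: leading byte 0xF3 = 11110011 → 4-byte char #1 = F3 8C AE B8.
Offset 4: leading byte 0x52 = 01010010 → 1-byte char #2 = 52.
Offset 5: leading byte 0xF0 = 11110000 → 4-byte char #3 = F0 9F 90 96.
Offset 9: leading byte 0xE2 = 11100010 → 3-byte char #4 = E2 87 96.
Leading byte 0xE2 = 11100010 matches 1110xxxx → 3-byte sequence.
Byte 1: 0xE2 = 11100010, payload 0010 (4 bits).
Byte 2: 0x87 = 10000111 (10xxxxxx ✓), payload 000111.
Byte 3: 0x96 = 10010110 (10xxxxxx ✓), payload 010110.
Concatenate: 0010000111010110 = 0x21D6 (16 bits → U+21D6).

U+21D6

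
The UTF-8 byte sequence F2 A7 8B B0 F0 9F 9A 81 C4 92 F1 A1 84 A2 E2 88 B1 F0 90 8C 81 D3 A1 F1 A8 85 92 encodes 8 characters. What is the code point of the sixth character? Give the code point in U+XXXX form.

U+10301

Offset 0: leading byte 0xF2 = 11110010 → 4-byte char #1 = F2 A7 8B B0.
Offset 4: leading byte 0xF0 = 11110000 → 4-byte char #2 = F0 9F 9A 81.
Offset 8: leading byte 0xC4 = 11000100 → 2-byte char #3 = C4 92.
Offset 10: leading byte 0xF1 = 11110001 → 4-byte char #4 = F1 A1 84 A2.
Offset 14: leading byte 0xE2 = 11100010 → 3-byte char #5 = E2 88 B1.
Offset 17: leading byte 0xF0 = 11110000 → 4-byte char #6 = F0 90 8C 81.
Leading byte 0xF0 = 11110000 matches 11110xxx → 4-byte sequence.
Byte 1: 0xF0 = 11110000, payload 000 (3 bits).
Byte 2: 0x90 = 10010000 (10xxxxxx ✓), payload 010000.
Byte 3: 0x8C = 10001100 (10xxxxxx ✓), payload 001100.
Byte 4: 0x81 = 10000001 (10xxxxxx ✓), payload 000001.
Concatenate: 000010000001100000001 = 0x10301 (21 bits → U+10301).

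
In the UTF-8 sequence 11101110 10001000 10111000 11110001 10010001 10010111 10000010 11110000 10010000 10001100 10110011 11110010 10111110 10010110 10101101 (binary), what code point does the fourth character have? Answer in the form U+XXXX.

Offset 0: leading byte 0xEE = 11101110 → 3-byte char #1 = EE 88 B8.
Offset 3: leading byte 0xF1 = 11110001 → 4-byte char #2 = F1 91 97 82.
Offset 7: leading byte 0xF0 = 11110000 → 4-byte char #3 = F0 90 8C B3.
Offset 11: leading byte 0xF2 = 11110010 → 4-byte char #4 = F2 BE 96 AD.
Leading byte 0xF2 = 11110010 matches 11110xxx → 4-byte sequence.
Byte 1: 0xF2 = 11110010, payload 010 (3 bits).
Byte 2: 0xBE = 10111110 (10xxxxxx ✓), payload 111110.
Byte 3: 0x96 = 10010110 (10xxxxxx ✓), payload 010110.
Byte 4: 0xAD = 10101101 (10xxxxxx ✓), payload 101101.
Concatenate: 010111110010110101101 = 0xBE5AD (21 bits → U+BE5AD).

U+BE5AD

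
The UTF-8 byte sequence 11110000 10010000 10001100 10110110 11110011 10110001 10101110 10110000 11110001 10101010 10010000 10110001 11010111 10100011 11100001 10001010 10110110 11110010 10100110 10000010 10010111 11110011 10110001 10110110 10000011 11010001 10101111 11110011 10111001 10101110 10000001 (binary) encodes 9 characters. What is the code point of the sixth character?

U+A6097

Offset 0: leading byte 0xF0 = 11110000 → 4-byte char #1 = F0 90 8C B6.
Offset 4: leading byte 0xF3 = 11110011 → 4-byte char #2 = F3 B1 AE B0.
Offset 8: leading byte 0xF1 = 11110001 → 4-byte char #3 = F1 AA 90 B1.
Offset 12: leading byte 0xD7 = 11010111 → 2-byte char #4 = D7 A3.
Offset 14: leading byte 0xE1 = 11100001 → 3-byte char #5 = E1 8A B6.
Offset 17: leading byte 0xF2 = 11110010 → 4-byte char #6 = F2 A6 82 97.
Leading byte 0xF2 = 11110010 matches 11110xxx → 4-byte sequence.
Byte 1: 0xF2 = 11110010, payload 010 (3 bits).
Byte 2: 0xA6 = 10100110 (10xxxxxx ✓), payload 100110.
Byte 3: 0x82 = 10000010 (10xxxxxx ✓), payload 000010.
Byte 4: 0x97 = 10010111 (10xxxxxx ✓), payload 010111.
Concatenate: 010100110000010010111 = 0xA6097 (21 bits → U+A6097).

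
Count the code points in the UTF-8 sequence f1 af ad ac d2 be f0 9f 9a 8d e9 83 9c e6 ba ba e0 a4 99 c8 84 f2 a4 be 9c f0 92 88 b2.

9

Byte at offset 0: 0xF1 = 11110001 → 4-byte char (#1). Advance 4.
Byte at offset 4: 0xD2 = 11010010 → 2-byte char (#2). Advance 2.
Byte at offset 6: 0xF0 = 11110000 → 4-byte char (#3). Advance 4.
Byte at offset 10: 0xE9 = 11101001 → 3-byte char (#4). Advance 3.
Byte at offset 13: 0xE6 = 11100110 → 3-byte char (#5). Advance 3.
Byte at offset 16: 0xE0 = 11100000 → 3-byte char (#6). Advance 3.
Byte at offset 19: 0xC8 = 11001000 → 2-byte char (#7). Advance 2.
Byte at offset 21: 0xF2 = 11110010 → 4-byte char (#8). Advance 4.
Byte at offset 25: 0xF0 = 11110000 → 4-byte char (#9). Advance 4.
Reached end at offset 29 after 9 code points.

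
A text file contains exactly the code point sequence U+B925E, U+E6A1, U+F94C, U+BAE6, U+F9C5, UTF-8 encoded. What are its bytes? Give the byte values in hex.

U+B925E: 4-byte form → F2 B9 89 9E.
U+E6A1: 3-byte form → EE 9A A1.
U+F94C: 3-byte form → EF A5 8C.
U+BAE6: 3-byte form → EB AB A6.
U+F9C5: 3-byte form → EF A7 85.
Concatenated (16 bytes): F2 B9 89 9E EE 9A A1 EF A5 8C EB AB A6 EF A7 85.

F2 B9 89 9E EE 9A A1 EF A5 8C EB AB A6 EF A7 85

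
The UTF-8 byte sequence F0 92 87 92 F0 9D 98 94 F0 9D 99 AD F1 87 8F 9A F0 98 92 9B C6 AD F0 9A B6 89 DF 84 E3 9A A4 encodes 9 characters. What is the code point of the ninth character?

U+36A4

Offset 0: leading byte 0xF0 = 11110000 → 4-byte char #1 = F0 92 87 92.
Offset 4: leading byte 0xF0 = 11110000 → 4-byte char #2 = F0 9D 98 94.
Offset 8: leading byte 0xF0 = 11110000 → 4-byte char #3 = F0 9D 99 AD.
Offset 12: leading byte 0xF1 = 11110001 → 4-byte char #4 = F1 87 8F 9A.
Offset 16: leading byte 0xF0 = 11110000 → 4-byte char #5 = F0 98 92 9B.
Offset 20: leading byte 0xC6 = 11000110 → 2-byte char #6 = C6 AD.
Offset 22: leading byte 0xF0 = 11110000 → 4-byte char #7 = F0 9A B6 89.
Offset 26: leading byte 0xDF = 11011111 → 2-byte char #8 = DF 84.
Offset 28: leading byte 0xE3 = 11100011 → 3-byte char #9 = E3 9A A4.
Leading byte 0xE3 = 11100011 matches 1110xxxx → 3-byte sequence.
Byte 1: 0xE3 = 11100011, payload 0011 (4 bits).
Byte 2: 0x9A = 10011010 (10xxxxxx ✓), payload 011010.
Byte 3: 0xA4 = 10100100 (10xxxxxx ✓), payload 100100.
Concatenate: 0011011010100100 = 0x36A4 (16 bits → U+36A4).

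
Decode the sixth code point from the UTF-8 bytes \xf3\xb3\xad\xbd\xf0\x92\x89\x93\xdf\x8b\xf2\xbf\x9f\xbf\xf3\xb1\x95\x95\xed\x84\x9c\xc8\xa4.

Offset 0: leading byte 0xF3 = 11110011 → 4-byte char #1 = F3 B3 AD BD.
Offset 4: leading byte 0xF0 = 11110000 → 4-byte char #2 = F0 92 89 93.
Offset 8: leading byte 0xDF = 11011111 → 2-byte char #3 = DF 8B.
Offset 10: leading byte 0xF2 = 11110010 → 4-byte char #4 = F2 BF 9F BF.
Offset 14: leading byte 0xF3 = 11110011 → 4-byte char #5 = F3 B1 95 95.
Offset 18: leading byte 0xED = 11101101 → 3-byte char #6 = ED 84 9C.
Leading byte 0xED = 11101101 matches 1110xxxx → 3-byte sequence.
Byte 1: 0xED = 11101101, payload 1101 (4 bits).
Byte 2: 0x84 = 10000100 (10xxxxxx ✓), payload 000100.
Byte 3: 0x9C = 10011100 (10xxxxxx ✓), payload 011100.
Concatenate: 1101000100011100 = 0xD11C (16 bits → U+D11C).

U+D11C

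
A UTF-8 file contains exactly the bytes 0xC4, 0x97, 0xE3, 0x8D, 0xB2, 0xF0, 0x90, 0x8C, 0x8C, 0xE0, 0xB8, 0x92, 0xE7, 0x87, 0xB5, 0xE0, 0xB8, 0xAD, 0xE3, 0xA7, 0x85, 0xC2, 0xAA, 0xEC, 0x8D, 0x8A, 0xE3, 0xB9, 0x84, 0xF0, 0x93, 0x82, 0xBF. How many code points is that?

Byte at offset 0: 0xC4 = 11000100 → 2-byte char (#1). Advance 2.
Byte at offset 2: 0xE3 = 11100011 → 3-byte char (#2). Advance 3.
Byte at offset 5: 0xF0 = 11110000 → 4-byte char (#3). Advance 4.
Byte at offset 9: 0xE0 = 11100000 → 3-byte char (#4). Advance 3.
Byte at offset 12: 0xE7 = 11100111 → 3-byte char (#5). Advance 3.
Byte at offset 15: 0xE0 = 11100000 → 3-byte char (#6). Advance 3.
Byte at offset 18: 0xE3 = 11100011 → 3-byte char (#7). Advance 3.
Byte at offset 21: 0xC2 = 11000010 → 2-byte char (#8). Advance 2.
Byte at offset 23: 0xEC = 11101100 → 3-byte char (#9). Advance 3.
Byte at offset 26: 0xE3 = 11100011 → 3-byte char (#10). Advance 3.
Byte at offset 29: 0xF0 = 11110000 → 4-byte char (#11). Advance 4.
Reached end at offset 33 after 11 code points.

11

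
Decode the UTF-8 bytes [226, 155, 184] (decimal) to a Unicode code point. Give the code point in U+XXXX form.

U+26F8

Leading byte 0xE2 = 11100010 matches 1110xxxx → 3-byte sequence.
Byte 1: 0xE2 = 11100010, payload 0010 (4 bits).
Byte 2: 0x9B = 10011011 (10xxxxxx ✓), payload 011011.
Byte 3: 0xB8 = 10111000 (10xxxxxx ✓), payload 111000.
Concatenate: 0010011011111000 = 0x26F8 (16 bits → U+26F8).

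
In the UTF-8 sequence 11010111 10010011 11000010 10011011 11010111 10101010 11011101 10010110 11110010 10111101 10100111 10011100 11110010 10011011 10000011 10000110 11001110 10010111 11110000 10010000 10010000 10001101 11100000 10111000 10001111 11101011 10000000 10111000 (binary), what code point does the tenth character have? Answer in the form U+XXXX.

Offset 0: leading byte 0xD7 = 11010111 → 2-byte char #1 = D7 93.
Offset 2: leading byte 0xC2 = 11000010 → 2-byte char #2 = C2 9B.
Offset 4: leading byte 0xD7 = 11010111 → 2-byte char #3 = D7 AA.
Offset 6: leading byte 0xDD = 11011101 → 2-byte char #4 = DD 96.
Offset 8: leading byte 0xF2 = 11110010 → 4-byte char #5 = F2 BD A7 9C.
Offset 12: leading byte 0xF2 = 11110010 → 4-byte char #6 = F2 9B 83 86.
Offset 16: leading byte 0xCE = 11001110 → 2-byte char #7 = CE 97.
Offset 18: leading byte 0xF0 = 11110000 → 4-byte char #8 = F0 90 90 8D.
Offset 22: leading byte 0xE0 = 11100000 → 3-byte char #9 = E0 B8 8F.
Offset 25: leading byte 0xEB = 11101011 → 3-byte char #10 = EB 80 B8.
Leading byte 0xEB = 11101011 matches 1110xxxx → 3-byte sequence.
Byte 1: 0xEB = 11101011, payload 1011 (4 bits).
Byte 2: 0x80 = 10000000 (10xxxxxx ✓), payload 000000.
Byte 3: 0xB8 = 10111000 (10xxxxxx ✓), payload 111000.
Concatenate: 1011000000111000 = 0xB038 (16 bits → U+B038).

U+B038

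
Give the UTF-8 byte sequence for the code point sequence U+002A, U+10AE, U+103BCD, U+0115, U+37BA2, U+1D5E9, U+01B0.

2A E1 82 AE F4 83 AF 8D C4 95 F0 B7 AE A2 F0 9D 97 A9 C6 B0

U+002A: 1-byte form → 2A.
U+10AE: 3-byte form → E1 82 AE.
U+103BCD: 4-byte form → F4 83 AF 8D.
U+0115: 2-byte form → C4 95.
U+37BA2: 4-byte form → F0 B7 AE A2.
U+1D5E9: 4-byte form → F0 9D 97 A9.
U+01B0: 2-byte form → C6 B0.
Concatenated (20 bytes): 2A E1 82 AE F4 83 AF 8D C4 95 F0 B7 AE A2 F0 9D 97 A9 C6 B0.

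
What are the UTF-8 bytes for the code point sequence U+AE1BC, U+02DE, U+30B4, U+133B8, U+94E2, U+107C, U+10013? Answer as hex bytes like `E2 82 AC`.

F2 AE 86 BC CB 9E E3 82 B4 F0 93 8E B8 E9 93 A2 E1 81 BC F0 90 80 93

U+AE1BC: 4-byte form → F2 AE 86 BC.
U+02DE: 2-byte form → CB 9E.
U+30B4: 3-byte form → E3 82 B4.
U+133B8: 4-byte form → F0 93 8E B8.
U+94E2: 3-byte form → E9 93 A2.
U+107C: 3-byte form → E1 81 BC.
U+10013: 4-byte form → F0 90 80 93.
Concatenated (23 bytes): F2 AE 86 BC CB 9E E3 82 B4 F0 93 8E B8 E9 93 A2 E1 81 BC F0 90 80 93.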